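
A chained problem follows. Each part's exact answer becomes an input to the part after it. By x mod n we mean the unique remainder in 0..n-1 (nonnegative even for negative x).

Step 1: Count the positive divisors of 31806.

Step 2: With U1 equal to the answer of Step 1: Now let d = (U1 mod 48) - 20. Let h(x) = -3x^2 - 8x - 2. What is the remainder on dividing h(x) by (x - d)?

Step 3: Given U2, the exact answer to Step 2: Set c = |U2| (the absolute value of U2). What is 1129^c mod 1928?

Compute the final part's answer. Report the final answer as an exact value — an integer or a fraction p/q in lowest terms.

Step 1: 31806 = 2 * 3^3 * 19 * 31; number of divisors = (1+1) * (3+1) * (1+1) * (1+1) = 32; answer 32
Step 2: U1 = 32; d = 12; remainder = value at the root: -3*(12)^2 - 8*(12)^1 - 2 = (-432) + (-96) + (-2) = -530; answer -530
Step 3: U2 = -530; c = 530; squarings mod 1928: 1129^1=1129, 1129^2=233, 1129^4=305, 1129^8=481, 1129^16=1, 1129^32=1, 1129^64=1, 1129^128=1, 1129^256=1, 1129^512=1; 1129^530 = 1129^2 * 1129^16 * 1129^512 = 233 (mod 1928); answer 233

233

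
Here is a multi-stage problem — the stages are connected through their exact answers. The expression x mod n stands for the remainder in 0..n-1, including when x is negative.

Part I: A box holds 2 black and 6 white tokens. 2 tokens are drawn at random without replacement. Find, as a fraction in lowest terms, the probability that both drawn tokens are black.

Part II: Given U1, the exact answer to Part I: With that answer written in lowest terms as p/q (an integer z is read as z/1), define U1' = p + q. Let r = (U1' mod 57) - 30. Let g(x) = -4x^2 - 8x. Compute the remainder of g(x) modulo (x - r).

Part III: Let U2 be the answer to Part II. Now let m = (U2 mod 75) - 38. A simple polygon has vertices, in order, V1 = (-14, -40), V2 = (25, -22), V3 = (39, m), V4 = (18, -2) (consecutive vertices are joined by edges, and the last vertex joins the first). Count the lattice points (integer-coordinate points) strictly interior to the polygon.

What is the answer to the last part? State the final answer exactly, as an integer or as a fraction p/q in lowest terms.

548

Part I: total draws C(8,2) = 28; favorable C(2,2) = 1; P = 1/28; answer 1/28
Part II: U1 = 1/28; threaded value p + q = 29; r = -1; remainder = value at the root: -4*(-1)^2 - 8*(-1)^1 = (-4) + (8) = 4; answer 4
Part III: U2 = 4; m = -34; cross terms: (-14*-22 - 25*-40)=1308, (25*-34 - 39*-22)=8, (39*-2 - 18*-34)=534, (18*-40 - -14*-2)=-748; twice the area = |1102| = 1102; area = 551; boundary points = 3 + 2 + 1 + 2 = 8; strictly interior points = area - boundary/2 + 1 = 548; answer 548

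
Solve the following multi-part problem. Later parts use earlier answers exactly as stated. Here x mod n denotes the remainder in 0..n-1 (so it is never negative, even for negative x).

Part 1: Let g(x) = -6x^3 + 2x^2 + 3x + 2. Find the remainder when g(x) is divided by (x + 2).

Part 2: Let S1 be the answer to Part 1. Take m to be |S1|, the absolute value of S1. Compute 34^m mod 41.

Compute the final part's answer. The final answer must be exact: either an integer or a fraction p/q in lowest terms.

Part 1: remainder = value at the root: -6*(-2)^3 + 2*(-2)^2 + 3*(-2)^1 + 2 = (48) + (8) + (-6) + (2) = 52; answer 52
Part 2: S1 = 52; m = 52; squarings mod 41: 34^1=34, 34^2=8, 34^4=23, 34^8=37, 34^16=16, 34^32=10; 34^52 = 34^4 * 34^16 * 34^32 = 31 (mod 41); answer 31

31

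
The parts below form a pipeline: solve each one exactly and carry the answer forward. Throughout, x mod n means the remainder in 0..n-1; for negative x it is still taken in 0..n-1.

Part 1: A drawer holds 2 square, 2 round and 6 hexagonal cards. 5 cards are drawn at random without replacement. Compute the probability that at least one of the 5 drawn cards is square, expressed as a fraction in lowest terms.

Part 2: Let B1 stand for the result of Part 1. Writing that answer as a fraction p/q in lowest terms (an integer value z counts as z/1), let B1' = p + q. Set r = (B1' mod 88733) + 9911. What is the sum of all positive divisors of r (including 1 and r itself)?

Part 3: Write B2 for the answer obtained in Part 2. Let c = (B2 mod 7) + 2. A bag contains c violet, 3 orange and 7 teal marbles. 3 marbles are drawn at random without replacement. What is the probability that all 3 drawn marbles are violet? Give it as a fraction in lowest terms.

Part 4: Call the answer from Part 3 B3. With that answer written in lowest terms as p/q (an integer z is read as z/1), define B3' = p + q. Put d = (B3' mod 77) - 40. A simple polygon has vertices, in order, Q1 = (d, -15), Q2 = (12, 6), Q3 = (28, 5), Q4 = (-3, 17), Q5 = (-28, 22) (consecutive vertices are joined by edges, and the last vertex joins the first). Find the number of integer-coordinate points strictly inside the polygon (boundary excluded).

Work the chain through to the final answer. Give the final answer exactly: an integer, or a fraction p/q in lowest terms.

Part 1: total draws C(10,5) = 252; complement C(8,5) = 56; favorable 252 - 56 = 196; P = 7/9; answer 7/9
Part 2: B1 = 7/9; threaded value p + q = 16; r = 9927; 9927 = 3^2 * 1103; sigma = (1 + 3 + 9) * (1 + 1103) = 13 * 1104 = 14352; answer 14352
Part 3: B2 = 14352; c = 4; total draws C(14,3) = 364; favorable C(4,3) = 4; P = 1/91; answer 1/91
Part 4: B3 = 1/91; threaded value p + q = 92; d = -25; cross terms: (-25*6 - 12*-15)=30, (12*5 - 28*6)=-108, (28*17 - -3*5)=491, (-3*22 - -28*17)=410, (-28*-15 - -25*22)=970; twice the area = |1793| = 1793; area = 1793/2; boundary points = 1 + 1 + 1 + 5 + 1 = 9; strictly interior points = area - boundary/2 + 1 = 893; answer 893

893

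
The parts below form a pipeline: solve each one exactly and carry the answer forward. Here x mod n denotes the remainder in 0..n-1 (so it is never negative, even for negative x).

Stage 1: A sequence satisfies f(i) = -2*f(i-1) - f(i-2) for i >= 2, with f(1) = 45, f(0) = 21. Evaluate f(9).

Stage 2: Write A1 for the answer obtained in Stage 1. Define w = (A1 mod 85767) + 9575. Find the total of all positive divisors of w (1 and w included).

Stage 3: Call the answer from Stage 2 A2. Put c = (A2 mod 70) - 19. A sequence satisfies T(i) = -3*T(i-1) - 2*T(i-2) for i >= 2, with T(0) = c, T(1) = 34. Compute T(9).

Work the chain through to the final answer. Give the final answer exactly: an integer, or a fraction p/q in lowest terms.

7684

Stage 1: f(2) = -2*(45) - 1*(21) = -111; iterating: f(2)=-111, f(3)=177, f(4)=-243, f(5)=309, f(6)=-375, f(7)=441, f(8)=-507, f(9)=573; answer 573
Stage 2: A1 = 573; w = 10148; 10148 = 2^2 * 43 * 59; sigma = (1 + 2 + 4) * (1 + 43) * (1 + 59) = 7 * 44 * 60 = 18480; answer 18480
Stage 3: A2 = 18480; c = -19; T(2) = -3*(34) - 2*(-19) = -64; iterating: T(2)=-64, T(3)=124, T(4)=-244, T(5)=484, T(6)=-964, T(7)=1924, T(8)=-3844, T(9)=7684; answer 7684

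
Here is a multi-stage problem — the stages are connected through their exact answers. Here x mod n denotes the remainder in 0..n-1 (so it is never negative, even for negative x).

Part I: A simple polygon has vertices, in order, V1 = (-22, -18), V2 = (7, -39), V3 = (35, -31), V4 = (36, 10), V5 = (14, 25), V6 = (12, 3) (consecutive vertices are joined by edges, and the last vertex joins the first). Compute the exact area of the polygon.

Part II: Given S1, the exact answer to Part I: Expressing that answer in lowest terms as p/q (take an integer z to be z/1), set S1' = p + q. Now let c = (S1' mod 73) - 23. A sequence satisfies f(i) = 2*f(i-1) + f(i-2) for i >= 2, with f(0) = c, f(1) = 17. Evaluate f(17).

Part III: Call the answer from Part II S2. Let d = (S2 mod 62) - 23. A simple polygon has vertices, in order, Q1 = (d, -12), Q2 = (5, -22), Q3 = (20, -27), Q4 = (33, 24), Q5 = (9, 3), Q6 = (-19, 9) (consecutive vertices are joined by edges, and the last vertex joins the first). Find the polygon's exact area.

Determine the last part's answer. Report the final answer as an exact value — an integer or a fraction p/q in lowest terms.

1489/2

Part I: cross terms: (-22*-39 - 7*-18)=984, (7*-31 - 35*-39)=1148, (35*10 - 36*-31)=1466, (36*25 - 14*10)=760, (14*3 - 12*25)=-258, (12*-18 - -22*3)=-150; twice the area = |3950| = 3950; area = 1975; answer 1975
Part II: S1 = 1975; threaded value p + q = 1976; c = -18; f(2) = 2*(17) + 1*(-18) = 16; iterating: f(2)=16, f(3)=49, f(4)=114, f(5)=277, f(6)=668, f(7)=1613, f(8)=3894, f(9)=9401, f(10)=22696, f(11)=54793, f(12)=132282, f(13)=319357, f(14)=770996, f(15)=1861349, f(16)=4493694, f(17)=10848737; answer 10848737
Part III: S2 = 10848737; d = 16; cross terms: (16*-22 - 5*-12)=-292, (5*-27 - 20*-22)=305, (20*24 - 33*-27)=1371, (33*3 - 9*24)=-117, (9*9 - -19*3)=138, (-19*-12 - 16*9)=84; twice the area = |1489| = 1489; area = 1489/2; answer 1489/2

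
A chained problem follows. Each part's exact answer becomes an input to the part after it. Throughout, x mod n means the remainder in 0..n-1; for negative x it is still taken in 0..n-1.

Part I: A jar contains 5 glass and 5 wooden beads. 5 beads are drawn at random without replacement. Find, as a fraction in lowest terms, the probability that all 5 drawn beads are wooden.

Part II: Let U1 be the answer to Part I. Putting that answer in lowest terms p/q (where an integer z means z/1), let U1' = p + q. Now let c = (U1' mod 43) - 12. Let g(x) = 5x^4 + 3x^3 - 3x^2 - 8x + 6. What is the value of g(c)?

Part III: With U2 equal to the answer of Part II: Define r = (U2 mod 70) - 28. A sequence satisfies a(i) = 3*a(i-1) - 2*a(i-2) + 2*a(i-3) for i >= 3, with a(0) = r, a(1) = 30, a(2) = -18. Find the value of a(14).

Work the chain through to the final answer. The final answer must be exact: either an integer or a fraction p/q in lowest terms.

-1724778

Part I: total draws C(10,5) = 252; favorable C(5,5) = 1; P = 1/252; answer 1/252
Part II: U1 = 1/252; threaded value p + q = 253; c = 26; 5*(26)^4 + 3*(26)^3 - 3*(26)^2 - 8*(26)^1 + 6 = (2284880) + (52728) + (-2028) + (-208) + (6) = 2335378; answer 2335378
Part III: U2 = 2335378; r = 10; a(3) = 3*(-18) - 2*(30) + 2*(10) = -94; iterating: a(3)=-94, a(4)=-186, a(5)=-406, a(6)=-1034, a(7)=-2662, a(8)=-6730, a(9)=-16934, a(10)=-42666, a(11)=-107590, a(12)=-271306, a(13)=-684070, a(14)=-1724778; answer -1724778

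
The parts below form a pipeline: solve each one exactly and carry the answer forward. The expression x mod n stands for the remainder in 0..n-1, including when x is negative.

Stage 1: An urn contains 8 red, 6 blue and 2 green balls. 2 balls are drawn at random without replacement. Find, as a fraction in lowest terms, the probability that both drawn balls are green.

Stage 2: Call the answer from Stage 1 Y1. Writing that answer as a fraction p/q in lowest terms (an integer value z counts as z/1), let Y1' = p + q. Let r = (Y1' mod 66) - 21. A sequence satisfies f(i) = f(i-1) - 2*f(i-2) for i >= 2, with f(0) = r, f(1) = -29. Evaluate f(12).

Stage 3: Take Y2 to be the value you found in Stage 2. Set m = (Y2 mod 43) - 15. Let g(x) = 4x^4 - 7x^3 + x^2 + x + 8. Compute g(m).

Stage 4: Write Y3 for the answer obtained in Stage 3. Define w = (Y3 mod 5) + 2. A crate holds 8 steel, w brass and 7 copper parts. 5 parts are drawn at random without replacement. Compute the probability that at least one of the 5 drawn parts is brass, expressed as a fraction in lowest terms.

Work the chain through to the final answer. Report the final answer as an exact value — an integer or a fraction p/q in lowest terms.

Stage 1: total draws C(16,2) = 120; favorable C(2,2) = 1; P = 1/120; answer 1/120
Stage 2: Y1 = 1/120; threaded value p + q = 121; r = 34; f(2) = 1*(-29) - 2*(34) = -97; iterating: f(2)=-97, f(3)=-39, f(4)=155, f(5)=233, f(6)=-77, f(7)=-543, f(8)=-389, f(9)=697, f(10)=1475, f(11)=81, f(12)=-2869; answer -2869
Stage 3: Y2 = -2869; m = -3; 4*(-3)^4 - 7*(-3)^3 + 1*(-3)^2 + 1*(-3)^1 + 8 = (324) + (189) + (9) + (-3) + (8) = 527; answer 527
Stage 4: Y3 = 527; w = 4; total draws C(19,5) = 11628; complement C(15,5) = 3003; favorable 11628 - 3003 = 8625; P = 2875/3876; answer 2875/3876

2875/3876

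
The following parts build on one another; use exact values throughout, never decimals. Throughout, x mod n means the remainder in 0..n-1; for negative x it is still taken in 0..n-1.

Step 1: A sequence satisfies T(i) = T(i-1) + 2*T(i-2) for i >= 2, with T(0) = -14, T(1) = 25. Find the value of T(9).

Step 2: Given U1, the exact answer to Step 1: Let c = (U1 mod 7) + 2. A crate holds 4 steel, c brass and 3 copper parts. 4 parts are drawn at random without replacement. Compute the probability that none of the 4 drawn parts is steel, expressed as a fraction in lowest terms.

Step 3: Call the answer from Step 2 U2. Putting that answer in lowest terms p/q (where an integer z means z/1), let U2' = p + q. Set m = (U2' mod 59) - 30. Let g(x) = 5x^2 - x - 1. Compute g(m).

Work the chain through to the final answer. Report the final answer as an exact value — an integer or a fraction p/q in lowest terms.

Step 1: T(2) = 1*(25) + 2*(-14) = -3; iterating: T(2)=-3, T(3)=47, T(4)=41, T(5)=135, T(6)=217, T(7)=487, T(8)=921, T(9)=1895; answer 1895
Step 2: U1 = 1895; c = 7; total draws C(14,4) = 1001; favorable C(10,4) = 210; P = 30/143; answer 30/143
Step 3: U2 = 30/143; threaded value p + q = 173; m = 25; 5*(25)^2 - 1*(25)^1 - 1 = (3125) + (-25) + (-1) = 3099; answer 3099

3099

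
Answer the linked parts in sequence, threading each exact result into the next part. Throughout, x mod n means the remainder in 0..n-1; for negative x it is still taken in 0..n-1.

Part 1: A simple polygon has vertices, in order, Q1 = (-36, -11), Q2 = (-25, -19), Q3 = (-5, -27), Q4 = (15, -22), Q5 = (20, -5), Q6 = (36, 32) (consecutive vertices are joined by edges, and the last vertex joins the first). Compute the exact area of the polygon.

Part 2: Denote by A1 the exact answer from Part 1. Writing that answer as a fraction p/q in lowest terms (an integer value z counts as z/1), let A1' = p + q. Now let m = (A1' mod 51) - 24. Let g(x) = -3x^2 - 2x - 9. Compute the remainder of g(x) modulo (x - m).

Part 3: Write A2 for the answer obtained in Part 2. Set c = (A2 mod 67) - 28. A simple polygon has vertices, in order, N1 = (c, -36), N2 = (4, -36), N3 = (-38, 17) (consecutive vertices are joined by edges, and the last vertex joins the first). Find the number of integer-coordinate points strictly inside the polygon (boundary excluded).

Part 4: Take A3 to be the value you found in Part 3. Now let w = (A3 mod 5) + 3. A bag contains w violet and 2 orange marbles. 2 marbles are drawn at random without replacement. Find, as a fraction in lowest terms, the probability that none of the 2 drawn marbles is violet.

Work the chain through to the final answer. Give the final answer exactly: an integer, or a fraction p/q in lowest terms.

1/21

Part 1: cross terms: (-36*-19 - -25*-11)=409, (-25*-27 - -5*-19)=580, (-5*-22 - 15*-27)=515, (15*-5 - 20*-22)=365, (20*32 - 36*-5)=820, (36*-11 - -36*32)=756; twice the area = |3445| = 3445; area = 3445/2; answer 3445/2
Part 2: A1 = 3445/2; threaded value p + q = 3447; m = 6; remainder = value at the root: -3*(6)^2 - 2*(6)^1 - 9 = (-108) + (-12) + (-9) = -129; answer -129
Part 3: A2 = -129; c = -23; cross terms: (-23*-36 - 4*-36)=972, (4*17 - -38*-36)=-1300, (-38*-36 - -23*17)=1759; twice the area = |1431| = 1431; area = 1431/2; boundary points = 27 + 1 + 1 = 29; strictly interior points = area - boundary/2 + 1 = 702; answer 702
Part 4: A3 = 702; w = 5; total draws C(7,2) = 21; favorable C(2,2) = 1; P = 1/21; answer 1/21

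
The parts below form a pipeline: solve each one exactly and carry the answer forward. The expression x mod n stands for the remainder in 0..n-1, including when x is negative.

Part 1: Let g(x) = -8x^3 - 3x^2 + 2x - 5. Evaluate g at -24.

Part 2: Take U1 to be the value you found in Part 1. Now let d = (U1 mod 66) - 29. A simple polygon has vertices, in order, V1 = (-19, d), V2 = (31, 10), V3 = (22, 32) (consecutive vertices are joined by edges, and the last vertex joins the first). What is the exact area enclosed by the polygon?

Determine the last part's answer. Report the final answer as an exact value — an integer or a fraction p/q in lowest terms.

Part 1: -8*(-24)^3 - 3*(-24)^2 + 2*(-24)^1 - 5 = (110592) + (-1728) + (-48) + (-5) = 108811; answer 108811
Part 2: U1 = 108811; d = 14; cross terms: (-19*10 - 31*14)=-624, (31*32 - 22*10)=772, (22*14 - -19*32)=916; twice the area = |1064| = 1064; area = 532; answer 532

532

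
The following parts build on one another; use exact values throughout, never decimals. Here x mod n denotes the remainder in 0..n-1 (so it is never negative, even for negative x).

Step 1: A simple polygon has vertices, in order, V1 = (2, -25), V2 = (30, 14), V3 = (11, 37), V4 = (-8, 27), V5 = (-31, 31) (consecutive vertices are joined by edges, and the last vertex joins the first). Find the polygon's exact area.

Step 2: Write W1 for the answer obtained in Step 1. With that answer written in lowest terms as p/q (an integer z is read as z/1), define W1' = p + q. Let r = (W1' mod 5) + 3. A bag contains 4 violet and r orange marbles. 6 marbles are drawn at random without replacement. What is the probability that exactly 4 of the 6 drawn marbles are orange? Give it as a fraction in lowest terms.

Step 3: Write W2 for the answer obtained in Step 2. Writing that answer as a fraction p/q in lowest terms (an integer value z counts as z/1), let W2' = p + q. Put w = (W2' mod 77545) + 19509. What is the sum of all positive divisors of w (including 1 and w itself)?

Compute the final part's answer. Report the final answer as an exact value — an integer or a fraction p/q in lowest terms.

31584

Step 1: cross terms: (2*14 - 30*-25)=778, (30*37 - 11*14)=956, (11*27 - -8*37)=593, (-8*31 - -31*27)=589, (-31*-25 - 2*31)=713; twice the area = |3629| = 3629; area = 3629/2; answer 3629/2
Step 2: W1 = 3629/2; threaded value p + q = 3631; r = 4; total draws C(8,6) = 28; favorable C(4,4)*C(4,2) = 6; P = 3/14; answer 3/14
Step 3: W2 = 3/14; threaded value p + q = 17; w = 19526; 19526 = 2 * 13 * 751; sigma = (1 + 2) * (1 + 13) * (1 + 751) = 3 * 14 * 752 = 31584; answer 31584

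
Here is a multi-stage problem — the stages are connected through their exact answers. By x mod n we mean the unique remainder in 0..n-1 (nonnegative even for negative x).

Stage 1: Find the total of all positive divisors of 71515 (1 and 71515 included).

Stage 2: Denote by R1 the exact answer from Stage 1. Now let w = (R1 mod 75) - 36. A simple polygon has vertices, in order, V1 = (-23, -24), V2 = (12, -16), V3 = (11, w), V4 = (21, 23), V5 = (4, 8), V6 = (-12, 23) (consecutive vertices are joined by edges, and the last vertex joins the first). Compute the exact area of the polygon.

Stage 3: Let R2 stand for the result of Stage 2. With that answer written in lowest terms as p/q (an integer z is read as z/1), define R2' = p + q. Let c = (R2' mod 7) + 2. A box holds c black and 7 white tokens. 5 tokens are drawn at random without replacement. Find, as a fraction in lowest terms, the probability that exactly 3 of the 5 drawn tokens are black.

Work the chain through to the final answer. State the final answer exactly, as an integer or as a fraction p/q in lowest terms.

140/429

Stage 1: 71515 = 5 * 14303; sigma = (1 + 5) * (1 + 14303) = 6 * 14304 = 85824; answer 85824
Stage 2: R1 = 85824; w = -12; cross terms: (-23*-16 - 12*-24)=656, (12*-12 - 11*-16)=32, (11*23 - 21*-12)=505, (21*8 - 4*23)=76, (4*23 - -12*8)=188, (-12*-24 - -23*23)=817; twice the area = |2274| = 2274; area = 1137; answer 1137
Stage 3: R2 = 1137; threaded value p + q = 1138; c = 6; total draws C(13,5) = 1287; favorable C(6,3)*C(7,2) = 420; P = 140/429; answer 140/429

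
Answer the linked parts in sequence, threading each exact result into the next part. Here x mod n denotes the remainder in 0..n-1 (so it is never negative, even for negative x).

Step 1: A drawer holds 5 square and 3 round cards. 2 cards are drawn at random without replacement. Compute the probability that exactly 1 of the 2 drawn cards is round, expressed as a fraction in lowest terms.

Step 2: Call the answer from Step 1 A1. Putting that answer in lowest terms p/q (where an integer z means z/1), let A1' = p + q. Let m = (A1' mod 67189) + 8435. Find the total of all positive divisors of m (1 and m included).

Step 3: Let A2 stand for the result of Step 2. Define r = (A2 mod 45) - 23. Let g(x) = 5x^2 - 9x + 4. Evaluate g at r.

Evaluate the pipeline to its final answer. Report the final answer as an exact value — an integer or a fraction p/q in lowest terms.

Step 1: total draws C(8,2) = 28; favorable C(3,1)*C(5,1) = 15; P = 15/28; answer 15/28
Step 2: A1 = 15/28; threaded value p + q = 43; m = 8478; 8478 = 2 * 3^3 * 157; sigma = (1 + 2) * (1 + 3 + 9 + 27) * (1 + 157) = 3 * 40 * 158 = 18960; answer 18960
Step 3: A2 = 18960; r = -8; 5*(-8)^2 - 9*(-8)^1 + 4 = (320) + (72) + (4) = 396; answer 396

396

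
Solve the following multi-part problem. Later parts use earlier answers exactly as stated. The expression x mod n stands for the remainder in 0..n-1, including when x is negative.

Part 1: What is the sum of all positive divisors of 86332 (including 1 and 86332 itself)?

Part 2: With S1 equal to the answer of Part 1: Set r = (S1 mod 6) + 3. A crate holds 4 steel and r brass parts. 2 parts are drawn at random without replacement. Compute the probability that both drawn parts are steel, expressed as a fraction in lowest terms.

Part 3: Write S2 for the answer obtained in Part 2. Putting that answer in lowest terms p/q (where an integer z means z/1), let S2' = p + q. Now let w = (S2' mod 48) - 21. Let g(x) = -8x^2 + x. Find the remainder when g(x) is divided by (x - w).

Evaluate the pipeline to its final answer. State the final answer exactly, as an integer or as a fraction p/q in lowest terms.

Part 1: 86332 = 2^2 * 113 * 191; sigma = (1 + 2 + 4) * (1 + 113) * (1 + 191) = 7 * 114 * 192 = 153216; answer 153216
Part 2: S1 = 153216; r = 3; total draws C(7,2) = 21; favorable C(4,2) = 6; P = 2/7; answer 2/7
Part 3: S2 = 2/7; threaded value p + q = 9; w = -12; remainder = value at the root: -8*(-12)^2 + 1*(-12)^1 = (-1152) + (-12) = -1164; answer -1164

-1164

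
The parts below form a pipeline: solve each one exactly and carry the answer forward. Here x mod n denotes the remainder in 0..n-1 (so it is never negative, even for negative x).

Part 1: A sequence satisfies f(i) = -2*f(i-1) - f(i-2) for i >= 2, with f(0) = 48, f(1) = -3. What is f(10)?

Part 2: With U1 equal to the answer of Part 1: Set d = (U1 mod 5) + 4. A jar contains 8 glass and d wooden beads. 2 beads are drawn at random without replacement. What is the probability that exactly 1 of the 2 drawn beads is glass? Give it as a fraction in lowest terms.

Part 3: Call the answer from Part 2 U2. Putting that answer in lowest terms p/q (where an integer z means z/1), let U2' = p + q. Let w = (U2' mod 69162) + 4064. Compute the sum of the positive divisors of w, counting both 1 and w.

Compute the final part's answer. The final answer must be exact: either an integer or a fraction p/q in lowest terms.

4216

Part 1: f(2) = -2*(-3) - 1*(48) = -42; iterating: f(2)=-42, f(3)=87, f(4)=-132, f(5)=177, f(6)=-222, f(7)=267, f(8)=-312, f(9)=357, f(10)=-402; answer -402
Part 2: U1 = -402; d = 7; total draws C(15,2) = 105; favorable C(8,1)*C(7,1) = 56; P = 8/15; answer 8/15
Part 3: U2 = 8/15; threaded value p + q = 23; w = 4087; 4087 = 61 * 67; sigma = (1 + 61) * (1 + 67) = 62 * 68 = 4216; answer 4216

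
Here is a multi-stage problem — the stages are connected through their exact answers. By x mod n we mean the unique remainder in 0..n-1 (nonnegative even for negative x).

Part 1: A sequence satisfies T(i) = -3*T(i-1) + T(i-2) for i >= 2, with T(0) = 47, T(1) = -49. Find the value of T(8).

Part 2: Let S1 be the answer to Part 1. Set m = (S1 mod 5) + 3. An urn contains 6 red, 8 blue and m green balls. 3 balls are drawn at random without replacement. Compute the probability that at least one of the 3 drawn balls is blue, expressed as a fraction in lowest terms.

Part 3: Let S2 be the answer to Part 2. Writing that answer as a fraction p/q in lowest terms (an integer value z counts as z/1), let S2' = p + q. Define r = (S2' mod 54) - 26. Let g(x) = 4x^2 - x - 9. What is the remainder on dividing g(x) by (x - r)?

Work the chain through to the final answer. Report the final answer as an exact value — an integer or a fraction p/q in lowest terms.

1164

Part 1: T(2) = -3*(-49) + 1*(47) = 194; iterating: T(2)=194, T(3)=-631, T(4)=2087, T(5)=-6892, T(6)=22763, T(7)=-75181, T(8)=248306; answer 248306
Part 2: S1 = 248306; m = 4; total draws C(18,3) = 816; complement C(10,3) = 120; favorable 816 - 120 = 696; P = 29/34; answer 29/34
Part 3: S2 = 29/34; threaded value p + q = 63; r = -17; remainder = value at the root: 4*(-17)^2 - 1*(-17)^1 - 9 = (1156) + (17) + (-9) = 1164; answer 1164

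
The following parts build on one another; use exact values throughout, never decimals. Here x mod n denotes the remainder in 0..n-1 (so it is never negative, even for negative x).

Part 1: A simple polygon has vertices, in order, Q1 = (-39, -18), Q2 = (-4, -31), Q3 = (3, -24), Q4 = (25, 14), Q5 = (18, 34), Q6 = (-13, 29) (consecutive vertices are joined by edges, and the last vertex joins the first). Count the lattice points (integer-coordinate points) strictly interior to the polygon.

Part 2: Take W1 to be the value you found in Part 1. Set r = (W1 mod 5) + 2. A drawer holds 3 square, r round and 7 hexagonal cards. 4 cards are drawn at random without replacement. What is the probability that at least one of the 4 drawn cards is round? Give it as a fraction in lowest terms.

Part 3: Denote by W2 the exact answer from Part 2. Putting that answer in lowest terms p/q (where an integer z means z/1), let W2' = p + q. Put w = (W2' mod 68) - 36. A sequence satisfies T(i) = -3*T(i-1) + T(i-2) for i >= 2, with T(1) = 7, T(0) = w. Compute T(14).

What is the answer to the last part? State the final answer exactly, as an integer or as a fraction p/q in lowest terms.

-10987565

Part 1: cross terms: (-39*-31 - -4*-18)=1137, (-4*-24 - 3*-31)=189, (3*14 - 25*-24)=642, (25*34 - 18*14)=598, (18*29 - -13*34)=964, (-13*-18 - -39*29)=1365; twice the area = |4895| = 4895; area = 4895/2; boundary points = 1 + 7 + 2 + 1 + 1 + 1 = 13; strictly interior points = area - boundary/2 + 1 = 2442; answer 2442
Part 2: W1 = 2442; r = 4; total draws C(14,4) = 1001; complement C(10,4) = 210; favorable 1001 - 210 = 791; P = 113/143; answer 113/143
Part 3: W2 = 113/143; threaded value p + q = 256; w = 16; T(2) = -3*(7) + 1*(16) = -5; iterating: T(2)=-5, T(3)=22, T(4)=-71, T(5)=235, T(6)=-776, T(7)=2563, T(8)=-8465, T(9)=27958, T(10)=-92339, T(11)=304975, T(12)=-1007264, T(13)=3326767, T(14)=-10987565; answer -10987565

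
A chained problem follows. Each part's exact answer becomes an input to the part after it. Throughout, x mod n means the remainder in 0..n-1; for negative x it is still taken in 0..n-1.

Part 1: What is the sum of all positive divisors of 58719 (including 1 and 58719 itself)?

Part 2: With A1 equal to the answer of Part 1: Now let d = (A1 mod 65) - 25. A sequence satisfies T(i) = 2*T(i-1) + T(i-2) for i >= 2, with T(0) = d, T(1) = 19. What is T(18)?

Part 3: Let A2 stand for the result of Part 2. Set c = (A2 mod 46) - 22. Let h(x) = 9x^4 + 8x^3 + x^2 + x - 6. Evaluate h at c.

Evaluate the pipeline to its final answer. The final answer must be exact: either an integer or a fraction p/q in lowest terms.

Part 1: 58719 = 3 * 23^2 * 37; sigma = (1 + 3) * (1 + 23 + 529) * (1 + 37) = 4 * 553 * 38 = 84056; answer 84056
Part 2: A1 = 84056; d = -14; T(2) = 2*(19) + 1*(-14) = 24; iterating: T(2)=24, T(3)=67, T(4)=158, T(5)=383, T(6)=924, T(7)=2231, T(8)=5386, T(9)=13003, T(10)=31392, T(11)=75787, T(12)=182966, T(13)=441719, T(14)=1066404, T(15)=2574527, T(16)=6215458, T(17)=15005443, T(18)=36226344; answer 36226344
Part 3: A2 = 36226344; c = -12; 9*(-12)^4 + 8*(-12)^3 + 1*(-12)^2 + 1*(-12)^1 - 6 = (186624) + (-13824) + (144) + (-12) + (-6) = 172926; answer 172926

172926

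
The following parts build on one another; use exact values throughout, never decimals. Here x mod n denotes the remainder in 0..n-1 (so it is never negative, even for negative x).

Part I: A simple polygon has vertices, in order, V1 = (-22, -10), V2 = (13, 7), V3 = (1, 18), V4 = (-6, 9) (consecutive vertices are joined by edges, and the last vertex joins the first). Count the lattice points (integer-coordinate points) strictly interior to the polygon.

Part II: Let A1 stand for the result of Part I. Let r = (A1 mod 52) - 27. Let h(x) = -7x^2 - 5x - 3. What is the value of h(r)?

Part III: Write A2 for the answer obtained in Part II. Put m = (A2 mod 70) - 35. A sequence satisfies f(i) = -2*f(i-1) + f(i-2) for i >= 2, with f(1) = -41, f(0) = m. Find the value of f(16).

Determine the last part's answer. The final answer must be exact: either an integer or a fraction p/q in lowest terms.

Part I: cross terms: (-22*7 - 13*-10)=-24, (13*18 - 1*7)=227, (1*9 - -6*18)=117, (-6*-10 - -22*9)=258; twice the area = |578| = 578; area = 289; boundary points = 1 + 1 + 1 + 1 = 4; strictly interior points = area - boundary/2 + 1 = 288; answer 288
Part II: A1 = 288; r = 1; -7*(1)^2 - 5*(1)^1 - 3 = (-7) + (-5) + (-3) = -15; answer -15
Part III: A2 = -15; m = 20; f(2) = -2*(-41) + 1*(20) = 102; iterating: f(2)=102, f(3)=-245, f(4)=592, f(5)=-1429, f(6)=3450, f(7)=-8329, f(8)=20108, f(9)=-48545, f(10)=117198, f(11)=-282941, f(12)=683080, f(13)=-1649101, f(14)=3981282, f(15)=-9611665, f(16)=23204612; answer 23204612

23204612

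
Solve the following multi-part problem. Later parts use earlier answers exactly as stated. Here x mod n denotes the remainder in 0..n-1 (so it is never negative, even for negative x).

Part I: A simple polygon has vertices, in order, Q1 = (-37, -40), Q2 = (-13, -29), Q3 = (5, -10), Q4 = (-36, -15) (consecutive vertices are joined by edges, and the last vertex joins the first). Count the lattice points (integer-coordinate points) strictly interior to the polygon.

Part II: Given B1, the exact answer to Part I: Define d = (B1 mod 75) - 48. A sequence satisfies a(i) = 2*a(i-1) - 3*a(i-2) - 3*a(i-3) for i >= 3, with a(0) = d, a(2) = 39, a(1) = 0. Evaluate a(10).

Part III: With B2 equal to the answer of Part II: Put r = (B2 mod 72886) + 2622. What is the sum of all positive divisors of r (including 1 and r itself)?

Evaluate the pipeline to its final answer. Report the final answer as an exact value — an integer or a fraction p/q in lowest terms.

68992

Part I: cross terms: (-37*-29 - -13*-40)=553, (-13*-10 - 5*-29)=275, (5*-15 - -36*-10)=-435, (-36*-40 - -37*-15)=885; twice the area = |1278| = 1278; area = 639; boundary points = 1 + 1 + 1 + 1 = 4; strictly interior points = area - boundary/2 + 1 = 638; answer 638
Part II: B1 = 638; d = -10; a(3) = 2*(39) - 3*(0) - 3*(-10) = 108; iterating: a(3)=108, a(4)=99, a(5)=-243, a(6)=-1107, a(7)=-1782, a(8)=486, a(9)=9639, a(10)=23166; answer 23166
Part III: B2 = 23166; r = 25788; 25788 = 2^2 * 3 * 7 * 307; sigma = (1 + 2 + 4) * (1 + 3) * (1 + 7) * (1 + 307) = 7 * 4 * 8 * 308 = 68992; answer 68992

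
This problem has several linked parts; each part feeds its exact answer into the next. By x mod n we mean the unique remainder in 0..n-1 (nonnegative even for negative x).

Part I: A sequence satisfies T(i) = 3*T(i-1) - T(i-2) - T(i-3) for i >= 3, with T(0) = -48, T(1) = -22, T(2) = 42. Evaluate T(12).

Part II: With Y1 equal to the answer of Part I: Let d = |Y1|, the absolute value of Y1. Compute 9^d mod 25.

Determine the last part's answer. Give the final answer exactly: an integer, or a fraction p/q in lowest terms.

Part I: T(3) = 3*(42) - 1*(-22) - 1*(-48) = 196; iterating: T(3)=196, T(4)=568, T(5)=1466, T(6)=3634, T(7)=8868, T(8)=21504, T(9)=52010, T(10)=125658, T(11)=303460, T(12)=732712; answer 732712
Part II: Y1 = 732712; d = 732712; squarings mod 25: 9^1=9, 9^2=6, 9^4=11, 9^8=21, 9^16=16, 9^32=6, 9^64=11, 9^128=21, 9^256=16, 9^512=6, 9^1024=11, 9^2048=21, 9^4096=16, 9^8192=6, 9^16384=11, 9^32768=21, 9^65536=16, 9^131072=6, 9^262144=11, 9^524288=21; 9^732712 = 9^8 * 9^32 * 9^512 * 9^1024 * 9^2048 * 9^8192 * 9^65536 * 9^131072 * 9^524288 = 6 (mod 25); answer 6

6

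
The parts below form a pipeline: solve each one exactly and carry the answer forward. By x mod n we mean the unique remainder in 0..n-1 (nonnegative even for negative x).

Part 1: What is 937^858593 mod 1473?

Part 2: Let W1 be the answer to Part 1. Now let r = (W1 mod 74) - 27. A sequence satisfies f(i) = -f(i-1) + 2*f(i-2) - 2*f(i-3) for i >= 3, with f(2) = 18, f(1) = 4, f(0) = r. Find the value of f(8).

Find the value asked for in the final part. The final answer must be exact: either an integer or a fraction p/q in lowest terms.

252

Part 1: squarings mod 1473: 937^1=937, 937^2=61, 937^4=775, 937^8=1114, 937^16=730, 937^32=1147, 937^64=220, 937^128=1264, 937^256=964, 937^512=1306, 937^1024=1375, 937^2048=766, 937^4096=502, 937^8192=121, 937^16384=1384, 937^32768=556, 937^65536=1279, 937^131072=811, 937^262144=763, 937^524288=334; 937^858593 = 937^1 * 937^32 * 937^64 * 937^128 * 937^256 * 937^2048 * 937^4096 * 937^65536 * 937^262144 * 937^524288 = 1348 (mod 1473); answer 1348
Part 2: W1 = 1348; r = -11; f(3) = -1*(18) + 2*(4) - 2*(-11) = 12; iterating: f(3)=12, f(4)=16, f(5)=-28, f(6)=36, f(7)=-124, f(8)=252; answer 252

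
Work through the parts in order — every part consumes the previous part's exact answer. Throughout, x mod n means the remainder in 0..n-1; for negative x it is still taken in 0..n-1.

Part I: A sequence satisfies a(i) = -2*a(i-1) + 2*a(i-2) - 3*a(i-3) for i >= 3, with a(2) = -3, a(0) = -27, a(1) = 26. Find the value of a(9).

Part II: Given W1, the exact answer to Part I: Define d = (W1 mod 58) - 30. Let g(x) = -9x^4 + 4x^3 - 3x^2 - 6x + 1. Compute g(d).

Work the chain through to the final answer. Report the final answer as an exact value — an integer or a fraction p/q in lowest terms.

-469709

Part I: a(3) = -2*(-3) + 2*(26) - 3*(-27) = 139; iterating: a(3)=139, a(4)=-362, a(5)=1011, a(6)=-3163, a(7)=9434, a(8)=-28227, a(9)=84811; answer 84811
Part II: W1 = 84811; d = -15; -9*(-15)^4 + 4*(-15)^3 - 3*(-15)^2 - 6*(-15)^1 + 1 = (-455625) + (-13500) + (-675) + (90) + (1) = -469709; answer -469709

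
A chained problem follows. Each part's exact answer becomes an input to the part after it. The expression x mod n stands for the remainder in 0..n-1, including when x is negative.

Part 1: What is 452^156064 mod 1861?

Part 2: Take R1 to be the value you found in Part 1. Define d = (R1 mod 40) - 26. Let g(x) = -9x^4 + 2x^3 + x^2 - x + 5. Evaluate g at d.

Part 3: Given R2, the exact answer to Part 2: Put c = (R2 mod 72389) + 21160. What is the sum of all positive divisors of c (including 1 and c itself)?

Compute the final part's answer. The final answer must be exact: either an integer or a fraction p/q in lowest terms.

89370

Part 1: squarings mod 1861: 452^1=452, 452^2=1455, 452^4=1068, 452^8=1692, 452^16=646, 452^32=452, 452^64=1455, 452^128=1068, 452^256=1692, 452^512=646, 452^1024=452, 452^2048=1455, 452^4096=1068, 452^8192=1692, 452^16384=646, 452^32768=452, 452^65536=1455, 452^131072=1068; 452^156064 = 452^32 * 452^128 * 452^256 * 452^8192 * 452^16384 * 452^131072 = 1618 (mod 1861); answer 1618
Part 2: R1 = 1618; d = -8; -9*(-8)^4 + 2*(-8)^3 + 1*(-8)^2 - 1*(-8)^1 + 5 = (-36864) + (-1024) + (64) + (8) + (5) = -37811; answer -37811
Part 3: R2 = -37811; c = 55738; 55738 = 2 * 29 * 31^2; sigma = (1 + 2) * (1 + 29) * (1 + 31 + 961) = 3 * 30 * 993 = 89370; answer 89370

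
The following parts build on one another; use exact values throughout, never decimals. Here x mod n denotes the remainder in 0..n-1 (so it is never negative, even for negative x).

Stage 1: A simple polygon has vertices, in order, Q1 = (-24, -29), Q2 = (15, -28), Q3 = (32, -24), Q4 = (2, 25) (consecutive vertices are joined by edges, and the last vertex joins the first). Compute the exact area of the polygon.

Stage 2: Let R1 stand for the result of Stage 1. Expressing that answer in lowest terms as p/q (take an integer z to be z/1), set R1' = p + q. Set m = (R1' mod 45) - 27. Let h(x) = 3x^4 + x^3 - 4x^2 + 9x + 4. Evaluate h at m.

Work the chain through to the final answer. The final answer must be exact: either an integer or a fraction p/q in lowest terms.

6605

Stage 1: cross terms: (-24*-28 - 15*-29)=1107, (15*-24 - 32*-28)=536, (32*25 - 2*-24)=848, (2*-29 - -24*25)=542; twice the area = |3033| = 3033; area = 3033/2; answer 3033/2
Stage 2: R1 = 3033/2; threaded value p + q = 3035; m = -7; 3*(-7)^4 + 1*(-7)^3 - 4*(-7)^2 + 9*(-7)^1 + 4 = (7203) + (-343) + (-196) + (-63) + (4) = 6605; answer 6605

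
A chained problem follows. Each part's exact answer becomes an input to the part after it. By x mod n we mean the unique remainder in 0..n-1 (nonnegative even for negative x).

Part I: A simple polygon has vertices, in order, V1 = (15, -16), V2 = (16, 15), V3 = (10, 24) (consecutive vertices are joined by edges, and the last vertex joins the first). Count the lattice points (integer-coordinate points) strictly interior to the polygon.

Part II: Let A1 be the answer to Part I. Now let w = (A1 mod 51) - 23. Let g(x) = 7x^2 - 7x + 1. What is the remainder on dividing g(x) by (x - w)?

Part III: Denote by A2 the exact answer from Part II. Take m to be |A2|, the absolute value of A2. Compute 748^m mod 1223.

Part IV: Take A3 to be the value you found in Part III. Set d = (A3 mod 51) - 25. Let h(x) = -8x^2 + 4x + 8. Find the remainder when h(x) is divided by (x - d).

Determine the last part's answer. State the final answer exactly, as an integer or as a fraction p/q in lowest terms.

Part I: cross terms: (15*15 - 16*-16)=481, (16*24 - 10*15)=234, (10*-16 - 15*24)=-520; twice the area = |195| = 195; area = 195/2; boundary points = 1 + 3 + 5 = 9; strictly interior points = area - boundary/2 + 1 = 94; answer 94
Part II: A1 = 94; w = 20; remainder = value at the root: 7*(20)^2 - 7*(20)^1 + 1 = (2800) + (-140) + (1) = 2661; answer 2661
Part III: A2 = 2661; m = 2661; squarings mod 1223: 748^1=748, 748^2=593, 748^4=648, 748^8=415, 748^16=1005, 748^32=1050, 748^64=577, 748^128=273, 748^256=1149, 748^512=584, 748^1024=1062, 748^2048=238; 748^2661 = 748^1 * 748^4 * 748^32 * 748^64 * 748^512 * 748^2048 = 489 (mod 1223); answer 489
Part IV: A3 = 489; d = 5; remainder = value at the root: -8*(5)^2 + 4*(5)^1 + 8 = (-200) + (20) + (8) = -172; answer -172

-172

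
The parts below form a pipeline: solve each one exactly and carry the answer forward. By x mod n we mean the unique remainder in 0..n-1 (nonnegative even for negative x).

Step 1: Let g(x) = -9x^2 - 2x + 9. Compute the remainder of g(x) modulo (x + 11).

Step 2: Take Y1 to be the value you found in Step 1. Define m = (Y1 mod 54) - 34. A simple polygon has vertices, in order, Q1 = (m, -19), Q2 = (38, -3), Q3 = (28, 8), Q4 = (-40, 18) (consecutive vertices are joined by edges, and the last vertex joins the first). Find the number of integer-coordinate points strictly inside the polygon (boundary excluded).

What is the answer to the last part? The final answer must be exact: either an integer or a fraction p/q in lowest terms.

1471

Step 1: remainder = value at the root: -9*(-11)^2 - 2*(-11)^1 + 9 = (-1089) + (22) + (9) = -1058; answer -1058
Step 2: Y1 = -1058; m = -12; cross terms: (-12*-3 - 38*-19)=758, (38*8 - 28*-3)=388, (28*18 - -40*8)=824, (-40*-19 - -12*18)=976; twice the area = |2946| = 2946; area = 1473; boundary points = 2 + 1 + 2 + 1 = 6; strictly interior points = area - boundary/2 + 1 = 1471; answer 1471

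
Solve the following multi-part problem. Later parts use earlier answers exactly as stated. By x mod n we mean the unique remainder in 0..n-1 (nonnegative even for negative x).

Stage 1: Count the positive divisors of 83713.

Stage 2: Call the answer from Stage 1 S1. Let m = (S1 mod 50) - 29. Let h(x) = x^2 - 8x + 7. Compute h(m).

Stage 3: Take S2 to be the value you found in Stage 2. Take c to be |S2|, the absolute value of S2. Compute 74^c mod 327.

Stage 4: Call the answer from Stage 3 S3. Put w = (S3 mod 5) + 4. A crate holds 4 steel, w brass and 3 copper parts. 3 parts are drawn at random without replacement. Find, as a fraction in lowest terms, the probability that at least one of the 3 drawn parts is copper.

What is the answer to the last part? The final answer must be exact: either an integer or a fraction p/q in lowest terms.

Stage 1: 83713 = 7 * 11959; number of divisors = (1+1) * (1+1) = 4; answer 4
Stage 2: S1 = 4; m = -25; 1*(-25)^2 - 8*(-25)^1 + 7 = (625) + (200) + (7) = 832; answer 832
Stage 3: S2 = 832; c = 832; squarings mod 327: 74^1=74, 74^2=244, 74^4=22, 74^8=157, 74^16=124, 74^32=7, 74^64=49, 74^128=112, 74^256=118, 74^512=190; 74^832 = 74^64 * 74^256 * 74^512 = 187 (mod 327); answer 187
Stage 4: S3 = 187; w = 6; total draws C(13,3) = 286; complement C(10,3) = 120; favorable 286 - 120 = 166; P = 83/143; answer 83/143

83/143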